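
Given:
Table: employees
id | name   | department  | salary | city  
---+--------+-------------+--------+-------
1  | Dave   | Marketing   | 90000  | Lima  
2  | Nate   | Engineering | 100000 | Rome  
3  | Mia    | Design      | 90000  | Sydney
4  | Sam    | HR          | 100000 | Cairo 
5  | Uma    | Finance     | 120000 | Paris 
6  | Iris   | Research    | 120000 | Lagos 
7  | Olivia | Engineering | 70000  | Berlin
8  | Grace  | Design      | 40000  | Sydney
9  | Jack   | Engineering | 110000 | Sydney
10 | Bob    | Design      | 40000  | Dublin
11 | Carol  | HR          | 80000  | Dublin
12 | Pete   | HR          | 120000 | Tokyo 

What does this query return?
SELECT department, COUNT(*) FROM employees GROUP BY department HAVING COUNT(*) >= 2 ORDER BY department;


Groups with count >= 2:
  Design: 3 -> PASS
  Engineering: 3 -> PASS
  HR: 3 -> PASS
  Finance: 1 -> filtered out
  Marketing: 1 -> filtered out
  Research: 1 -> filtered out


3 groups:
Design, 3
Engineering, 3
HR, 3


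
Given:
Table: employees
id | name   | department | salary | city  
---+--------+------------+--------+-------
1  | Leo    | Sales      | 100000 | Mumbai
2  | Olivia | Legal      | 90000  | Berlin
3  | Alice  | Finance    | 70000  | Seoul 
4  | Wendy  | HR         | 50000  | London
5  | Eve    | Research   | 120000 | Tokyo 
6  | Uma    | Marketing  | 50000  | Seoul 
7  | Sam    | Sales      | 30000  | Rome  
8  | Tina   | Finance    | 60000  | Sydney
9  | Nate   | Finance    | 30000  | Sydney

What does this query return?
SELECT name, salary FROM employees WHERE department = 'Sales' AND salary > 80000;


Filtering: department = 'Sales' AND salary > 80000
Matching: 1 rows

1 rows:
Leo, 100000


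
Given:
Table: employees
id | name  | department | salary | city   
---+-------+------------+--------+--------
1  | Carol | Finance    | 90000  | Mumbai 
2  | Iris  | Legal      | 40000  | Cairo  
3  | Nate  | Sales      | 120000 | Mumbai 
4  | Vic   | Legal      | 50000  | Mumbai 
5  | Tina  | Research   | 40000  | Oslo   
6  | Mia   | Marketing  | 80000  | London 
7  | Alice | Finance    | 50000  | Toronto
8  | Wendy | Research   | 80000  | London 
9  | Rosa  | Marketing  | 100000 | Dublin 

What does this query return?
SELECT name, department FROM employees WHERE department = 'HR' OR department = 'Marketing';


Filtering: department = 'HR' OR 'Marketing'
Matching: 2 rows

2 rows:
Mia, Marketing
Rosa, Marketing


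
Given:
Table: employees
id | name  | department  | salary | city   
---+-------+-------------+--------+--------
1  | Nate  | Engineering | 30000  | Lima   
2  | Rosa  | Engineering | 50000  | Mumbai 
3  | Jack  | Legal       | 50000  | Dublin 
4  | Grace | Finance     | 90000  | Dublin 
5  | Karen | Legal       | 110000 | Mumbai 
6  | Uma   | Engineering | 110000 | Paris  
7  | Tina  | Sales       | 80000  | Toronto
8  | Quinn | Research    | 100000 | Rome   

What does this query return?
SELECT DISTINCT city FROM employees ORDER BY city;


All 'city' values (row order): Lima, Mumbai, Dublin, Dublin, Mumbai, Paris, Toronto, Rome
Removing duplicates leaves 6 unique value(s).

6 values:
Dublin
Lima
Mumbai
Paris
Rome
Toronto


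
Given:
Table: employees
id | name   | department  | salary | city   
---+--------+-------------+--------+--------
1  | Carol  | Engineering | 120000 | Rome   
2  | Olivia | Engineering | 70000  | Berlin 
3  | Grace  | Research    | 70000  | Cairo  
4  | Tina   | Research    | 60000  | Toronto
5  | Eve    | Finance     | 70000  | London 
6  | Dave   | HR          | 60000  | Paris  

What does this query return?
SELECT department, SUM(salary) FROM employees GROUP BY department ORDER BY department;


Summing salary within each department:
  Engineering: 120000 + 70000 = 190000
  Finance: 70000 = 70000
  HR: 60000 = 60000
  Research: 70000 + 60000 = 130000


4 groups:
Engineering, 190000
Finance, 70000
HR, 60000
Research, 130000


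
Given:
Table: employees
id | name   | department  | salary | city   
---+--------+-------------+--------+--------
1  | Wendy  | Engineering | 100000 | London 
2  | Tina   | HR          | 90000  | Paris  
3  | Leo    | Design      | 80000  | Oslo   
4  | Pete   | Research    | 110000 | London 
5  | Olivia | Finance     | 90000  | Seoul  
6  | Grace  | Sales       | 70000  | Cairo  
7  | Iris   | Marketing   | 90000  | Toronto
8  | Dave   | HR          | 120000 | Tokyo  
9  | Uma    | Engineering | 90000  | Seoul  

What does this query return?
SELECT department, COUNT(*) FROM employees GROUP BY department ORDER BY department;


Assigning each row to its department group:
  Wendy -> Engineering
  Tina -> HR
  Leo -> Design
  Pete -> Research
  Olivia -> Finance
  Grace -> Sales
  Iris -> Marketing
  Dave -> HR
  Uma -> Engineering


7 groups:
Design, 1
Engineering, 2
Finance, 1
HR, 2
Marketing, 1
Research, 1
Sales, 1


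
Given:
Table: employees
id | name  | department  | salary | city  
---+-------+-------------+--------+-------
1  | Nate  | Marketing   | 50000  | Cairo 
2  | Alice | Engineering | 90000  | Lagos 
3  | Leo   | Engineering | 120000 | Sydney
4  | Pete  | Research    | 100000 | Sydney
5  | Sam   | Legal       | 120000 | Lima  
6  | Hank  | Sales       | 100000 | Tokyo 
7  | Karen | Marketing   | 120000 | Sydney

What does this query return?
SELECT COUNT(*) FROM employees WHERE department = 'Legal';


Counting rows where department = 'Legal'
  Sam -> MATCH


1


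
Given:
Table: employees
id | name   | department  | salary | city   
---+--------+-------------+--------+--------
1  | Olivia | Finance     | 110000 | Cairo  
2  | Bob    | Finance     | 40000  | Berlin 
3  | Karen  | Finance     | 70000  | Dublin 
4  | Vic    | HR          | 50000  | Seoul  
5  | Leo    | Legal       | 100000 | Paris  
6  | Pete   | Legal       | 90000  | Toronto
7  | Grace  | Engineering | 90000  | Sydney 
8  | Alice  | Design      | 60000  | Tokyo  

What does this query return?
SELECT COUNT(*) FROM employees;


COUNT(*) counts all rows

8


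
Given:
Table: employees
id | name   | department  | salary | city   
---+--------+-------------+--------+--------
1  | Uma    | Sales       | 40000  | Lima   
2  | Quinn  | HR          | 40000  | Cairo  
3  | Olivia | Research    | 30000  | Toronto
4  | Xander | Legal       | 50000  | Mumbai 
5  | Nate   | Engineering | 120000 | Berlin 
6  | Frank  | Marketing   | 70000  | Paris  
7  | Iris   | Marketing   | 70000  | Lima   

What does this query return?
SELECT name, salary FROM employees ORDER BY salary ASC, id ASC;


Sorting by salary ASC, then id ASC for ties

7 rows:
Olivia, 30000
Uma, 40000
Quinn, 40000
Xander, 50000
Frank, 70000
Iris, 70000
Nate, 120000


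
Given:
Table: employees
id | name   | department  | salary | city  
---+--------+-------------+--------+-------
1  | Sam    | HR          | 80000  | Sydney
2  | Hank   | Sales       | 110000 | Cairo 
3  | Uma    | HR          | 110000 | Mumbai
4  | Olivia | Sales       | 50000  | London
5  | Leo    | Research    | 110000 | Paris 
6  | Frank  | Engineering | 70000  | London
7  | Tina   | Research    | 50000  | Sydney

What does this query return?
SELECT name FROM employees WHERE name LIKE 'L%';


LIKE 'L%' matches names starting with 'L'
Matching: 1

1 rows:
Leo


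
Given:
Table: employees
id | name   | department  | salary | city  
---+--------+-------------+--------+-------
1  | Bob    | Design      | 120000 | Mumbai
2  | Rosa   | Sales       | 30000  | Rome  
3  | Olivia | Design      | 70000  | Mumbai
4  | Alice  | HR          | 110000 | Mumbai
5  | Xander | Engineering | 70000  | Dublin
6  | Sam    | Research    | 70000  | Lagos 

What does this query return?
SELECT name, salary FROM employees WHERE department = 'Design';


Filtering: department = 'Design'
Matching rows: 2

2 rows:
Bob, 120000
Olivia, 70000


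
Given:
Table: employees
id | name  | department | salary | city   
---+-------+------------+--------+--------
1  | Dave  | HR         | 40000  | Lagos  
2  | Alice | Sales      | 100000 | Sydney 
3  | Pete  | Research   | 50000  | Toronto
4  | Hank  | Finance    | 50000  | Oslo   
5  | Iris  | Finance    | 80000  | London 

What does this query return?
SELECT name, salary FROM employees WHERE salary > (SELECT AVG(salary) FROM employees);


Subquery: AVG(salary) = 64000.0
Filtering: salary > 64000.0
  Alice (100000) -> MATCH
  Iris (80000) -> MATCH


2 rows:
Alice, 100000
Iris, 80000


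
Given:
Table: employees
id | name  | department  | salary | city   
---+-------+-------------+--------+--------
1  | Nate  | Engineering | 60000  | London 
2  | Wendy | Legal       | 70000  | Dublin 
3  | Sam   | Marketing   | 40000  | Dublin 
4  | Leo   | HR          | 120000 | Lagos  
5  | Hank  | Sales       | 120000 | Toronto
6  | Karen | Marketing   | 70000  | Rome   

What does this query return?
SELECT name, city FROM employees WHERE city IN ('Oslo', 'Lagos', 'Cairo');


Filtering: city IN ('Oslo', 'Lagos', 'Cairo')
Matching: 1 rows

1 rows:
Leo, Lagos


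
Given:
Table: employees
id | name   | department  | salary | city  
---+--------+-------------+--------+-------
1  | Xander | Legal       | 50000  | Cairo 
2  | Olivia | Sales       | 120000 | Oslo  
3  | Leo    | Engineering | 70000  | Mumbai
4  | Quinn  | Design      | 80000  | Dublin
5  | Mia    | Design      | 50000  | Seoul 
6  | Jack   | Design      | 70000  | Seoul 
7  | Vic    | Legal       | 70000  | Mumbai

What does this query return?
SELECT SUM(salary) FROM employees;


SUM(salary) = 50000 + 120000 + 70000 + 80000 + 50000 + 70000 + 70000 = 510000

510000


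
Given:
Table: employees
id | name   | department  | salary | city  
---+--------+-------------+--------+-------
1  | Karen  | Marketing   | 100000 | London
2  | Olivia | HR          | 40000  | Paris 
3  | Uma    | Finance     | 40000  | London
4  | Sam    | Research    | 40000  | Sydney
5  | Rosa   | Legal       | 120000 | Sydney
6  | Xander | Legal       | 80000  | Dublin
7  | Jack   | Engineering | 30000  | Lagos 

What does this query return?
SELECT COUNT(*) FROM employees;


COUNT(*) counts all rows

7


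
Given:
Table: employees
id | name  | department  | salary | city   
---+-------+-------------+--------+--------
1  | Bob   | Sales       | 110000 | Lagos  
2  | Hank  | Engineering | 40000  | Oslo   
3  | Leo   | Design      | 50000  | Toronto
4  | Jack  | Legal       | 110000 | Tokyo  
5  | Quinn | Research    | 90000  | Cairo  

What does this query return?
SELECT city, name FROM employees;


Projecting columns: city, name

5 rows:
Lagos, Bob
Oslo, Hank
Toronto, Leo
Tokyo, Jack
Cairo, Quinn


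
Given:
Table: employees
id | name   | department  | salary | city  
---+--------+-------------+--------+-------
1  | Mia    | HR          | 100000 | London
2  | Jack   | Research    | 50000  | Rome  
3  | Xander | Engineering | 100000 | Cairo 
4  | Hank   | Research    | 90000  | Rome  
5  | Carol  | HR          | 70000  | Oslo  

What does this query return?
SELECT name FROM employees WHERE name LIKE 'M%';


LIKE 'M%' matches names starting with 'M'
Matching: 1

1 rows:
Mia


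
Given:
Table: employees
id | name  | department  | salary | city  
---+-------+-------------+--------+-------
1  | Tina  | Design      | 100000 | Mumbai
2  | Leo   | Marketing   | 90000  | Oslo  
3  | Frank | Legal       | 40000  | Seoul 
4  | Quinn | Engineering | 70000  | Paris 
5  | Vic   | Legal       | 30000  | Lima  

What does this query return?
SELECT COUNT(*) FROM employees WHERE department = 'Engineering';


Counting rows where department = 'Engineering'
  Quinn -> MATCH


1


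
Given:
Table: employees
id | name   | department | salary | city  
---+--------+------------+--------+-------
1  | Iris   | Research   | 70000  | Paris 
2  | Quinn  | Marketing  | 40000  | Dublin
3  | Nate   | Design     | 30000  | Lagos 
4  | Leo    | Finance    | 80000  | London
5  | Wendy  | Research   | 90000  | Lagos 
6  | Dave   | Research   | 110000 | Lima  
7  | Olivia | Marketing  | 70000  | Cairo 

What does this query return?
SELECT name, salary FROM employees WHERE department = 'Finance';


Filtering: department = 'Finance'
Matching rows: 1

1 rows:
Leo, 80000


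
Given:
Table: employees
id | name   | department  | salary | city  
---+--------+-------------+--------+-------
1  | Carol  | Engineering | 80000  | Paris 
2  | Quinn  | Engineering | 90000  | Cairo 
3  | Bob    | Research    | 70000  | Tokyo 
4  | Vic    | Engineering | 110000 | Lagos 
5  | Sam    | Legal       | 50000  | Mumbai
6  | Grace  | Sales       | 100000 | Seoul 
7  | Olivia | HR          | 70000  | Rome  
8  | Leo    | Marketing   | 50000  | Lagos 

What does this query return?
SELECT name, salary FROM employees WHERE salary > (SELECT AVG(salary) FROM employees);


Subquery: AVG(salary) = 77500.0
Filtering: salary > 77500.0
  Carol (80000) -> MATCH
  Quinn (90000) -> MATCH
  Vic (110000) -> MATCH
  Grace (100000) -> MATCH


4 rows:
Carol, 80000
Quinn, 90000
Vic, 110000
Grace, 100000


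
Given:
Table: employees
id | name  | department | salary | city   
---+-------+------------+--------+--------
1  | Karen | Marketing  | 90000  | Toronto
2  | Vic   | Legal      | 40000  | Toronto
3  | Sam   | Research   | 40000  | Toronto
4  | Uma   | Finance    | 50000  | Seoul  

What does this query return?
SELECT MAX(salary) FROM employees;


Salaries: 90000, 40000, 40000, 50000
MAX = 90000

90000


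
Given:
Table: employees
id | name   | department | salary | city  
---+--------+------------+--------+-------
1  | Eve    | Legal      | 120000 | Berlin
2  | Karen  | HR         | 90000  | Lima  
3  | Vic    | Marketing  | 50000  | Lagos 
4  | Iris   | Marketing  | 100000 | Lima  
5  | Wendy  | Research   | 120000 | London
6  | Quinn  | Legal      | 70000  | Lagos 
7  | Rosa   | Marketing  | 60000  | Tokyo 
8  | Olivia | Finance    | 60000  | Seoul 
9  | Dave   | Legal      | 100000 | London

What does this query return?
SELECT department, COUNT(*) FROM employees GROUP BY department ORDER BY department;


Assigning each row to its department group:
  Eve -> Legal
  Karen -> HR
  Vic -> Marketing
  Iris -> Marketing
  Wendy -> Research
  Quinn -> Legal
  Rosa -> Marketing
  Olivia -> Finance
  Dave -> Legal


5 groups:
Finance, 1
HR, 1
Legal, 3
Marketing, 3
Research, 1


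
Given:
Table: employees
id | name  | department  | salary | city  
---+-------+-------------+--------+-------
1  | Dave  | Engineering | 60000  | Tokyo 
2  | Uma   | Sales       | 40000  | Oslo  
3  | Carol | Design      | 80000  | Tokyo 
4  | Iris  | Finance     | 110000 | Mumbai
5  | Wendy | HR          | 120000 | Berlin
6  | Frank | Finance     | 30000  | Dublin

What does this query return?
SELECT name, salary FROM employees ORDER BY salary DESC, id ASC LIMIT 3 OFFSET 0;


Sort by salary DESC (id ASC tiebreak), then skip 0 and take 3
Rows 1 through 3

3 rows:
Wendy, 120000
Iris, 110000
Carol, 80000


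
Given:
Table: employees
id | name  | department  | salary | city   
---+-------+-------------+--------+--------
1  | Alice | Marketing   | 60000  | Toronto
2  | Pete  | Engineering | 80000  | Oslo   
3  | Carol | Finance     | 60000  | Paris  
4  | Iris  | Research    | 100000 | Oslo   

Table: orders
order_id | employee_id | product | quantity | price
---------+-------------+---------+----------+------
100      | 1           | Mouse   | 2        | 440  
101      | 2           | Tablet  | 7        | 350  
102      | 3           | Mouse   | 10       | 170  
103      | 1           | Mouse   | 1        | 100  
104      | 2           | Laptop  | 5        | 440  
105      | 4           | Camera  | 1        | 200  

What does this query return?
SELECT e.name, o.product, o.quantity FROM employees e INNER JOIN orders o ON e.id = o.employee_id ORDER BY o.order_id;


Joining employees.id = orders.employee_id:
  employee Alice (id=1) -> order Mouse
  employee Pete (id=2) -> order Tablet
  employee Carol (id=3) -> order Mouse
  employee Alice (id=1) -> order Mouse
  employee Pete (id=2) -> order Laptop
  employee Iris (id=4) -> order Camera


6 rows:
Alice, Mouse, 2
Pete, Tablet, 7
Carol, Mouse, 10
Alice, Mouse, 1
Pete, Laptop, 5
Iris, Camera, 1


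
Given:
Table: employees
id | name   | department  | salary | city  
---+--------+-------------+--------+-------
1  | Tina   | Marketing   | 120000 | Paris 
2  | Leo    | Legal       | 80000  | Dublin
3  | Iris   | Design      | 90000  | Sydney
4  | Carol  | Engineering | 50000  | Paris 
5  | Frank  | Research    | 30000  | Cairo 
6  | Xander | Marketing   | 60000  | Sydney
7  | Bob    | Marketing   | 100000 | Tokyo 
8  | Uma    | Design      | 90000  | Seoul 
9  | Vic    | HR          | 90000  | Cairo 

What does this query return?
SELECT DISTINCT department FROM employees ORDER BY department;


All 'department' values (row order): Marketing, Legal, Design, Engineering, Research, Marketing, Marketing, Design, HR
Removing duplicates leaves 6 unique value(s).

6 values:
Design
Engineering
HR
Legal
Marketing
Research


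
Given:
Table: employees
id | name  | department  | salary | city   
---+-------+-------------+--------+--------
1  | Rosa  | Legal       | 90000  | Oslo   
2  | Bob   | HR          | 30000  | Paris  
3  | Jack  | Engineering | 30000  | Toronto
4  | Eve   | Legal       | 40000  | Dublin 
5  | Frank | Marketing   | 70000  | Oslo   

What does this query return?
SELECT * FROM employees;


SELECT * returns all 5 rows with all columns

5 rows:
1, Rosa, Legal, 90000, Oslo
2, Bob, HR, 30000, Paris
3, Jack, Engineering, 30000, Toronto
4, Eve, Legal, 40000, Dublin
5, Frank, Marketing, 70000, Oslo


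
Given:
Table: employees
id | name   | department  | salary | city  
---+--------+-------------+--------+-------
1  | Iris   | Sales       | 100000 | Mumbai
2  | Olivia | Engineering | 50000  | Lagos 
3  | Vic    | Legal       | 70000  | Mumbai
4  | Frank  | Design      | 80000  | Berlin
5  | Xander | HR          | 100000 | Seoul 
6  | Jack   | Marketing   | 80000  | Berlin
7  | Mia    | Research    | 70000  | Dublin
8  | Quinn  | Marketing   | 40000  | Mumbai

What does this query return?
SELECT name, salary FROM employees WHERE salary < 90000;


Filtering: salary < 90000
Matching: 6 rows

6 rows:
Olivia, 50000
Vic, 70000
Frank, 80000
Jack, 80000
Mia, 70000
Quinn, 40000


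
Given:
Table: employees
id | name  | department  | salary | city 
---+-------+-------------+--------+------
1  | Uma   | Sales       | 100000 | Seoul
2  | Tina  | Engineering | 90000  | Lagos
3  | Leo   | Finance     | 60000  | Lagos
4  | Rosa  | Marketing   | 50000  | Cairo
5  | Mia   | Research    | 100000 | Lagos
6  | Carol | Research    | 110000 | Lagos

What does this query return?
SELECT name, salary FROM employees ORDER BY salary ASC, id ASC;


Sorting by salary ASC, then id ASC for ties

6 rows:
Rosa, 50000
Leo, 60000
Tina, 90000
Uma, 100000
Mia, 100000
Carol, 110000


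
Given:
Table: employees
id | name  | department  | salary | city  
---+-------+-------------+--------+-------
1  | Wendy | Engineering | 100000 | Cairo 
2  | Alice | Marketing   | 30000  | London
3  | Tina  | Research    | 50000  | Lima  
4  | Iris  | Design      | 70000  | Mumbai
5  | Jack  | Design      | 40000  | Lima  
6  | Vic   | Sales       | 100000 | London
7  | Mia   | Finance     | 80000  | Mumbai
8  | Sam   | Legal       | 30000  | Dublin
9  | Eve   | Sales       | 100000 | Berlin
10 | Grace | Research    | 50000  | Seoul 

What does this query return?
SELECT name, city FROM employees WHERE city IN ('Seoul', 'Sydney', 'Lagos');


Filtering: city IN ('Seoul', 'Sydney', 'Lagos')
Matching: 1 rows

1 rows:
Grace, Seoul


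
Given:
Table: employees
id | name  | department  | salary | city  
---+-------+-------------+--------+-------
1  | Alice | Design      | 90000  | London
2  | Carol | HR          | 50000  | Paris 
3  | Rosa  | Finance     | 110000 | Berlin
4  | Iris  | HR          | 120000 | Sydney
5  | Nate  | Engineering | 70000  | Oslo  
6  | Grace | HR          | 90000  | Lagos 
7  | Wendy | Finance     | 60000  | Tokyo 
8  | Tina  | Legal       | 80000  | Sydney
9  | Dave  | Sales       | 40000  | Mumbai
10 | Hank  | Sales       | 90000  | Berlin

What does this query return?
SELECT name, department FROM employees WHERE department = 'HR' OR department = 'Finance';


Filtering: department = 'HR' OR 'Finance'
Matching: 5 rows

5 rows:
Carol, HR
Rosa, Finance
Iris, HR
Grace, HR
Wendy, Finance


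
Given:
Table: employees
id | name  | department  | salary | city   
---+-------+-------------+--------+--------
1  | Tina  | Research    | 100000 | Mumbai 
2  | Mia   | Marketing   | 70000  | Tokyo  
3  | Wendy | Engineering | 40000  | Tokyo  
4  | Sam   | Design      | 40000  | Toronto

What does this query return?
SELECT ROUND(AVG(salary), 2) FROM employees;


SUM(salary) = 250000
COUNT = 4
ROUND(AVG, 2) = ROUND(250000 / 4, 2) = 62500.0

62500.0


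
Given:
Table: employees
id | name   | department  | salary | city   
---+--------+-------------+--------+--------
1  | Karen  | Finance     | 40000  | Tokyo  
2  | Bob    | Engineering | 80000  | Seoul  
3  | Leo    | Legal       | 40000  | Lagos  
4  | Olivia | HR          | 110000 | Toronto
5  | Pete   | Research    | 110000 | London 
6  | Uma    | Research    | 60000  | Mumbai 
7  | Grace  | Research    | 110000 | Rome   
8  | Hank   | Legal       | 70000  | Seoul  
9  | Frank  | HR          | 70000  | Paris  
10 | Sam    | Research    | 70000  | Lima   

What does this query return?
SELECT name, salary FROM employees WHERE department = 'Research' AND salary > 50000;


Filtering: department = 'Research' AND salary > 50000
Matching: 4 rows

4 rows:
Pete, 110000
Uma, 60000
Grace, 110000
Sam, 70000


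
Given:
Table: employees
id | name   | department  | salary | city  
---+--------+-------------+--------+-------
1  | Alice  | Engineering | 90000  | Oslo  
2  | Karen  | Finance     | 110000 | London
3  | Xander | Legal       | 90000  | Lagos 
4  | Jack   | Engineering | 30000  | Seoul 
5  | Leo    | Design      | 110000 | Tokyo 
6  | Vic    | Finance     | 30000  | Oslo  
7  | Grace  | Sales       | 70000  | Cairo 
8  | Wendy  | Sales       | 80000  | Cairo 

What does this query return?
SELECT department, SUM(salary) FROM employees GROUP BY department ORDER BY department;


Summing salary within each department:
  Design: 110000 = 110000
  Engineering: 90000 + 30000 = 120000
  Finance: 110000 + 30000 = 140000
  Legal: 90000 = 90000
  Sales: 70000 + 80000 = 150000


5 groups:
Design, 110000
Engineering, 120000
Finance, 140000
Legal, 90000
Sales, 150000


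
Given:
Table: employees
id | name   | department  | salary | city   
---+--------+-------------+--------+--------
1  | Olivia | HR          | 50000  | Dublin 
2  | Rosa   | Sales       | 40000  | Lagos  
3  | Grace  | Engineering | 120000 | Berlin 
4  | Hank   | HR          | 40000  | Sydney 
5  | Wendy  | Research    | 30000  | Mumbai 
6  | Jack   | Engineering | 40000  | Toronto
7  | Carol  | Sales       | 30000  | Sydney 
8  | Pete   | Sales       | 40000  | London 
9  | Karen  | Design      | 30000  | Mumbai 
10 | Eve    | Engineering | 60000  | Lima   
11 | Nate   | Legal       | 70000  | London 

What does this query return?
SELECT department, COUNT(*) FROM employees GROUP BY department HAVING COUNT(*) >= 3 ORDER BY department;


Groups with count >= 3:
  Engineering: 3 -> PASS
  Sales: 3 -> PASS
  Design: 1 -> filtered out
  HR: 2 -> filtered out
  Legal: 1 -> filtered out
  Research: 1 -> filtered out


2 groups:
Engineering, 3
Sales, 3


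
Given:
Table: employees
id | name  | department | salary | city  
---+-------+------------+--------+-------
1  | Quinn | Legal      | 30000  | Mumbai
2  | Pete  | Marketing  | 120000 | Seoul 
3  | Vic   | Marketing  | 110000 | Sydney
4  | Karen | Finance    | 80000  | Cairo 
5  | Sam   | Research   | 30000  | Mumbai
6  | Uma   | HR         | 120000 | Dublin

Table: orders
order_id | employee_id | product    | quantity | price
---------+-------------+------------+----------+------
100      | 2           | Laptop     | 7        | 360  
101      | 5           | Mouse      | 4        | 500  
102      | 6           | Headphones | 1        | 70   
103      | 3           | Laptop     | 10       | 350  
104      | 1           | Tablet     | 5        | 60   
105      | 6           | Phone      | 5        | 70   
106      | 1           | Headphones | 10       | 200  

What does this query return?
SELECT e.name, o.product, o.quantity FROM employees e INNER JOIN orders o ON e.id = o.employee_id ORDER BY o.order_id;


Joining employees.id = orders.employee_id:
  employee Pete (id=2) -> order Laptop
  employee Sam (id=5) -> order Mouse
  employee Uma (id=6) -> order Headphones
  employee Vic (id=3) -> order Laptop
  employee Quinn (id=1) -> order Tablet
  employee Uma (id=6) -> order Phone
  employee Quinn (id=1) -> order Headphones


7 rows:
Pete, Laptop, 7
Sam, Mouse, 4
Uma, Headphones, 1
Vic, Laptop, 10
Quinn, Tablet, 5
Uma, Phone, 5
Quinn, Headphones, 10


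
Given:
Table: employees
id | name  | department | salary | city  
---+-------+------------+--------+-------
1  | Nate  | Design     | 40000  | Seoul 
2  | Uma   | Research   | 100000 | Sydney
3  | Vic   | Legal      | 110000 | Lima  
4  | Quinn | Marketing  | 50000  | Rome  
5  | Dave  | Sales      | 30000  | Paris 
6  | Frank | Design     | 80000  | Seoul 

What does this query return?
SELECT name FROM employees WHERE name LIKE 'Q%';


LIKE 'Q%' matches names starting with 'Q'
Matching: 1

1 rows:
Quinn


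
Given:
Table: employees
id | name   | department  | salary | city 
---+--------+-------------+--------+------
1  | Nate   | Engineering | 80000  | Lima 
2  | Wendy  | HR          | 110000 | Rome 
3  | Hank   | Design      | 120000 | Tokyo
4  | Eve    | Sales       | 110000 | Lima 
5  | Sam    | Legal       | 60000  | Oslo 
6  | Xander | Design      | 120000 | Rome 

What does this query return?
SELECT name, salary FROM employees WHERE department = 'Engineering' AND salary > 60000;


Filtering: department = 'Engineering' AND salary > 60000
Matching: 1 rows

1 rows:
Nate, 80000


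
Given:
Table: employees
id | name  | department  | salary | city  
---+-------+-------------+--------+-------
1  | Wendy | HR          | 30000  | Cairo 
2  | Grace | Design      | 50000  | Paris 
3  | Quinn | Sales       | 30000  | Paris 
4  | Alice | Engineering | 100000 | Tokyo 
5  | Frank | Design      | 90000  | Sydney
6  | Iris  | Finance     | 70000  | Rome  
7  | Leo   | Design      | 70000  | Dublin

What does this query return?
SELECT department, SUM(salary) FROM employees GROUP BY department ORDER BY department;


Summing salary within each department:
  Design: 50000 + 90000 + 70000 = 210000
  Engineering: 100000 = 100000
  Finance: 70000 = 70000
  HR: 30000 = 30000
  Sales: 30000 = 30000


5 groups:
Design, 210000
Engineering, 100000
Finance, 70000
HR, 30000
Sales, 30000


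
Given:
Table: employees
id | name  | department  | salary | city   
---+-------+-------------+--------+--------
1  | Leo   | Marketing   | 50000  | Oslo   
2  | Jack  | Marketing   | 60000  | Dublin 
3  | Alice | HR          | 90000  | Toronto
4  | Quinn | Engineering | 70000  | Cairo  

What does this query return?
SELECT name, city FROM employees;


Projecting columns: name, city

4 rows:
Leo, Oslo
Jack, Dublin
Alice, Toronto
Quinn, Cairo


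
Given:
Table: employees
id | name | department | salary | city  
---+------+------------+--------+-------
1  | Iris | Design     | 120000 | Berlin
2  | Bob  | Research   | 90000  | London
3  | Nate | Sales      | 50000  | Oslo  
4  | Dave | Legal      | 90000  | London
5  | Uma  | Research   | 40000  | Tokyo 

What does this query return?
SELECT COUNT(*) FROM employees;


COUNT(*) counts all rows

5


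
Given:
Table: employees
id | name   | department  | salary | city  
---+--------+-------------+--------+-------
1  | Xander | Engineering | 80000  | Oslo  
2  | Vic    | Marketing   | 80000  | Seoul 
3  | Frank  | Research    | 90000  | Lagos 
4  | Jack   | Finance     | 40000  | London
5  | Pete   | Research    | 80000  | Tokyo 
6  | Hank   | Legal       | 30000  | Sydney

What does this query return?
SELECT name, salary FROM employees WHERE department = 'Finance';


Filtering: department = 'Finance'
Matching rows: 1

1 rows:
Jack, 40000


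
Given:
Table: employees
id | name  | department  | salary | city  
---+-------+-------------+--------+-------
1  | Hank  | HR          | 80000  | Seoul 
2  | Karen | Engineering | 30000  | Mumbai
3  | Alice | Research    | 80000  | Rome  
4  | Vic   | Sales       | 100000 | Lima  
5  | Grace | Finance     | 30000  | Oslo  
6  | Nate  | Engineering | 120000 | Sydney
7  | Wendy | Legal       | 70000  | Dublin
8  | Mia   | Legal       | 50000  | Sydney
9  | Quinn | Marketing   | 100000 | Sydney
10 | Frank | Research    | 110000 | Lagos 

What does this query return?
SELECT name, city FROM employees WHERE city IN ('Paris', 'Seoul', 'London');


Filtering: city IN ('Paris', 'Seoul', 'London')
Matching: 1 rows

1 rows:
Hank, Seoul


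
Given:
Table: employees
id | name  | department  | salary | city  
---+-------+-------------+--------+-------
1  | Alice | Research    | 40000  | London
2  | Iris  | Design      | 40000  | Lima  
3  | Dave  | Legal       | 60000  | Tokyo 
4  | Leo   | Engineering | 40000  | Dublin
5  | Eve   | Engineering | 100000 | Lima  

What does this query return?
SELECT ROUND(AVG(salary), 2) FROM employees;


SUM(salary) = 280000
COUNT = 5
ROUND(AVG, 2) = ROUND(280000 / 5, 2) = 56000.0

56000.0


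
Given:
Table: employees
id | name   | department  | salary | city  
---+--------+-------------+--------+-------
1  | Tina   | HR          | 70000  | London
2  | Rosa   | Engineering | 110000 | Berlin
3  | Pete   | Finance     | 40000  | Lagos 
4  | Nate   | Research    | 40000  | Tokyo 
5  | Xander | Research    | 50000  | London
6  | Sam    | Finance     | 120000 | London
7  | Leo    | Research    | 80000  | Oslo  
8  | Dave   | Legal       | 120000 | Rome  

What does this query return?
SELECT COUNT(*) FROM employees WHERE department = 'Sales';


Counting rows where department = 'Sales'


0


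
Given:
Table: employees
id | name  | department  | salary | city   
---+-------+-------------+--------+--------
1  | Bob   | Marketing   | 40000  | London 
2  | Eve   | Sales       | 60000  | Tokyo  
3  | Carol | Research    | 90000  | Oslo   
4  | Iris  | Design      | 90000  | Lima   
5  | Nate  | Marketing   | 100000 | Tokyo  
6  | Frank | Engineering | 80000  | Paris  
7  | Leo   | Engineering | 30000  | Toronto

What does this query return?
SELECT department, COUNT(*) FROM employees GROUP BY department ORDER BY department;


Assigning each row to its department group:
  Bob -> Marketing
  Eve -> Sales
  Carol -> Research
  Iris -> Design
  Nate -> Marketing
  Frank -> Engineering
  Leo -> Engineering


5 groups:
Design, 1
Engineering, 2
Marketing, 2
Research, 1
Sales, 1


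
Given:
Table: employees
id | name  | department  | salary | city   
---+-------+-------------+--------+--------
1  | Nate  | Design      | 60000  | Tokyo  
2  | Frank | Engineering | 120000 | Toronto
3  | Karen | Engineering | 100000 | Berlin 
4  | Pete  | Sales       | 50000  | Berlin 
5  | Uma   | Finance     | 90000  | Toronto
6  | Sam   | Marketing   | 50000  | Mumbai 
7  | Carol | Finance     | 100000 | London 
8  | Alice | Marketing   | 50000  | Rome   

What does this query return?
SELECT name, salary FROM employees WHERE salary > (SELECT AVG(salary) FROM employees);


Subquery: AVG(salary) = 77500.0
Filtering: salary > 77500.0
  Frank (120000) -> MATCH
  Karen (100000) -> MATCH
  Uma (90000) -> MATCH
  Carol (100000) -> MATCH


4 rows:
Frank, 120000
Karen, 100000
Uma, 90000
Carol, 100000


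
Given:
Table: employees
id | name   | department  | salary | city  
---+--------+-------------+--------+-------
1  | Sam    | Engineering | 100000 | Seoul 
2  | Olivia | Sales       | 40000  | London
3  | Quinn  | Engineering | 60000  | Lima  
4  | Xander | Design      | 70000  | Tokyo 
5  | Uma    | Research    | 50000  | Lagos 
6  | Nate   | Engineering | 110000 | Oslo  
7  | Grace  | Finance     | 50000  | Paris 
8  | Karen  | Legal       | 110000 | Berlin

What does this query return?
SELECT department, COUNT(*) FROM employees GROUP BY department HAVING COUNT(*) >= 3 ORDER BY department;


Groups with count >= 3:
  Engineering: 3 -> PASS
  Design: 1 -> filtered out
  Finance: 1 -> filtered out
  Legal: 1 -> filtered out
  Research: 1 -> filtered out
  Sales: 1 -> filtered out


1 groups:
Engineering, 3


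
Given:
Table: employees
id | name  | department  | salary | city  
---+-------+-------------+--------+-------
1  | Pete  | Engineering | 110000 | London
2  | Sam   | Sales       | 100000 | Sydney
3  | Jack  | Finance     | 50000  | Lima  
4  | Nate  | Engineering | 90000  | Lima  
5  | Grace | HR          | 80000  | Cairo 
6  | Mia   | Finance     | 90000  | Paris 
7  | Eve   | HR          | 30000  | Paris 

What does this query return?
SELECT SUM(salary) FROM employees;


SUM(salary) = 110000 + 100000 + 50000 + 90000 + 80000 + 90000 + 30000 = 550000

550000


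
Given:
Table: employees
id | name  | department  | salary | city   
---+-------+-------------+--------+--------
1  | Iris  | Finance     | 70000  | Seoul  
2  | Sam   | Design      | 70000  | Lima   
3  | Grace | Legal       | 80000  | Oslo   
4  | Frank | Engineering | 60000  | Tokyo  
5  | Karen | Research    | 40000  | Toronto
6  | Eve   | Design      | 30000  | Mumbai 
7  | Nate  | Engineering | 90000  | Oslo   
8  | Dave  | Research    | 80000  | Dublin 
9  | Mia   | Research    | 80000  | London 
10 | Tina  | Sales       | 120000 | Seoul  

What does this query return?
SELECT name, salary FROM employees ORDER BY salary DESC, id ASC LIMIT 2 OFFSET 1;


Sort by salary DESC (id ASC tiebreak), then skip 1 and take 2
Rows 2 through 3

2 rows:
Nate, 90000
Grace, 80000


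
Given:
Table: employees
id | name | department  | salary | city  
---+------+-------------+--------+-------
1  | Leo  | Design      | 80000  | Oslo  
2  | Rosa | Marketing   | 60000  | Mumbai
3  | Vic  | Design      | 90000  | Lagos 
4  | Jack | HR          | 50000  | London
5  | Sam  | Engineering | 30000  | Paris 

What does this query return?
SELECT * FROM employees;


SELECT * returns all 5 rows with all columns

5 rows:
1, Leo, Design, 80000, Oslo
2, Rosa, Marketing, 60000, Mumbai
3, Vic, Design, 90000, Lagos
4, Jack, HR, 50000, London
5, Sam, Engineering, 30000, Paris


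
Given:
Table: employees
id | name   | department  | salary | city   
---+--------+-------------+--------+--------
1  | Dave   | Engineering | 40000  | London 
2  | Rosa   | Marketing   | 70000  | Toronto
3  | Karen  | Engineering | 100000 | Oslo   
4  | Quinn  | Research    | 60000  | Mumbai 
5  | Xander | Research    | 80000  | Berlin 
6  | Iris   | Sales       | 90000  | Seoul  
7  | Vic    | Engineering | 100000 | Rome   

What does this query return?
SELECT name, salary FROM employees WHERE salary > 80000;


Filtering: salary > 80000
Matching: 3 rows

3 rows:
Karen, 100000
Iris, 90000
Vic, 100000


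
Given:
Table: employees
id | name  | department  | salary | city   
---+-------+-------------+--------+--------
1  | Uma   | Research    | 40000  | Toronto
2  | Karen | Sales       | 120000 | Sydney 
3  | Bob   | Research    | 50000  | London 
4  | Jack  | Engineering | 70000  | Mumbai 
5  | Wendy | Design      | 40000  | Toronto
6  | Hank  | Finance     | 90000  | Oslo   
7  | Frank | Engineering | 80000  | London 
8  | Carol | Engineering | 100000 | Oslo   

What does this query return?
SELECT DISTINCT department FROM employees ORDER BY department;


All 'department' values (row order): Research, Sales, Research, Engineering, Design, Finance, Engineering, Engineering
Removing duplicates leaves 5 unique value(s).

5 values:
Design
Engineering
Finance
Research
Sales


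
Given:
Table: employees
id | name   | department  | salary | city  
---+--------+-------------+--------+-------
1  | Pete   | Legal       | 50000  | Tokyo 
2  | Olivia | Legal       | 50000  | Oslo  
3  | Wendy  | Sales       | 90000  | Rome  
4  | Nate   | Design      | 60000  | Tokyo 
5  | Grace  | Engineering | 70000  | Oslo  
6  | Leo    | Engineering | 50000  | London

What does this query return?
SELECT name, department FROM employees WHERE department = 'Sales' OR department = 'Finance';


Filtering: department = 'Sales' OR 'Finance'
Matching: 1 rows

1 rows:
Wendy, Sales


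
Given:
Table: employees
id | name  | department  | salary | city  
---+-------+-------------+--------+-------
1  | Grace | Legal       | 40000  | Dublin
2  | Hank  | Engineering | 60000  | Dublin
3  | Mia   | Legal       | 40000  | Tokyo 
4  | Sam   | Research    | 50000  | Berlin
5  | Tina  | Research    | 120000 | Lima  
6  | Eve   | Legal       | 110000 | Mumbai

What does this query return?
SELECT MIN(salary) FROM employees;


Salaries: 40000, 60000, 40000, 50000, 120000, 110000
MIN = 40000

40000


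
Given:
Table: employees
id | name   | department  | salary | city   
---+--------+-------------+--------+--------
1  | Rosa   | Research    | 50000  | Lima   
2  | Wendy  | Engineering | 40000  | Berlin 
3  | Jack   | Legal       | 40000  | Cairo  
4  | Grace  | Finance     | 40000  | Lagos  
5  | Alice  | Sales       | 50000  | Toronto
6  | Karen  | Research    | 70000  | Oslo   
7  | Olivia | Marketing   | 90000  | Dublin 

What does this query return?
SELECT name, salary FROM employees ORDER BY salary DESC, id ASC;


Sorting by salary DESC, then id ASC for ties

7 rows:
Olivia, 90000
Karen, 70000
Rosa, 50000
Alice, 50000
Wendy, 40000
Jack, 40000
Grace, 40000


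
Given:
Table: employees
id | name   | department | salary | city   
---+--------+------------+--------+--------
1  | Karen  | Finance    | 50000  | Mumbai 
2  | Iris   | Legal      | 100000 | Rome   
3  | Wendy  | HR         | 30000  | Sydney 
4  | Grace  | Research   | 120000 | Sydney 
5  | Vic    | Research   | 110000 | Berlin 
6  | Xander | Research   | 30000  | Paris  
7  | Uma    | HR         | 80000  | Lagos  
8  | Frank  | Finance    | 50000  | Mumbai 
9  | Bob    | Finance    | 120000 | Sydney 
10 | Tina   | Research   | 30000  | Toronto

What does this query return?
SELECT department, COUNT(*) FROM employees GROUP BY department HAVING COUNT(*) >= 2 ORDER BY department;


Groups with count >= 2:
  Finance: 3 -> PASS
  HR: 2 -> PASS
  Research: 4 -> PASS
  Legal: 1 -> filtered out


3 groups:
Finance, 3
HR, 2
Research, 4


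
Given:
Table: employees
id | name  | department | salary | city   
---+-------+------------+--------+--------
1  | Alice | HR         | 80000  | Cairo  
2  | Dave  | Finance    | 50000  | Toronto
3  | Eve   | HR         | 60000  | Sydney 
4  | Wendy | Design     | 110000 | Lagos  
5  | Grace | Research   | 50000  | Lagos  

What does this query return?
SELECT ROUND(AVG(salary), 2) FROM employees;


SUM(salary) = 350000
COUNT = 5
ROUND(AVG, 2) = ROUND(350000 / 5, 2) = 70000.0

70000.0


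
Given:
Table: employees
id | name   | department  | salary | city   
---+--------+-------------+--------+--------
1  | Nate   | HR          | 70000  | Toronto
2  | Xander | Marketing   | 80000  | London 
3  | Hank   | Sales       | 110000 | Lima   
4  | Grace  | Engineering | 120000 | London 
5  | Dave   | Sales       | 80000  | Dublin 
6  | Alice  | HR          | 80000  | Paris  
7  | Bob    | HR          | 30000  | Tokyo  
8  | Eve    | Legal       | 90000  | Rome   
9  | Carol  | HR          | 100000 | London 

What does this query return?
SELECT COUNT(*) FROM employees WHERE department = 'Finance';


Counting rows where department = 'Finance'


0


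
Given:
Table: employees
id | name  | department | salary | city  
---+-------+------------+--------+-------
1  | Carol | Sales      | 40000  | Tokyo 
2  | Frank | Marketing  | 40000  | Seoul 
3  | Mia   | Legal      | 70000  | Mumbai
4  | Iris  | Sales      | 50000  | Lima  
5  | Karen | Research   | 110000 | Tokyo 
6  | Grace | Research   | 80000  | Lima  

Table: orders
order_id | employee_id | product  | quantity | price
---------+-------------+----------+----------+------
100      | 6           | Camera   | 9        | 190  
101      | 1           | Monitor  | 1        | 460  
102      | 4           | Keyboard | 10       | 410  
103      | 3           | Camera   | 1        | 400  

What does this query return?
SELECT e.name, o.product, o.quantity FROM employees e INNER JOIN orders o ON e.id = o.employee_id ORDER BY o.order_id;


Joining employees.id = orders.employee_id:
  employee Grace (id=6) -> order Camera
  employee Carol (id=1) -> order Monitor
  employee Iris (id=4) -> order Keyboard
  employee Mia (id=3) -> order Camera


4 rows:
Grace, Camera, 9
Carol, Monitor, 1
Iris, Keyboard, 10
Mia, Camera, 1
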